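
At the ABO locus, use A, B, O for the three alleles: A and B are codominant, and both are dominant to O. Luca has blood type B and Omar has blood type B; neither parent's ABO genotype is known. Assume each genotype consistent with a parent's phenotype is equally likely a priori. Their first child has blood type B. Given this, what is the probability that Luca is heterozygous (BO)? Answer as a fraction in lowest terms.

7/15

Possible genotypes: Luca ∈ {BB, BO}; Omar ∈ {BB, BO}.
Weight each parental genotype pair by prior × P(type-B child):
  BB × BB: posterior weight 4/15.
  BB × BO: posterior weight 4/15.
  BO × BB: posterior weight 4/15.
  BO × BO: posterior weight 1/5.
Sum the posterior weight over pairs where Luca is BO: 7/15.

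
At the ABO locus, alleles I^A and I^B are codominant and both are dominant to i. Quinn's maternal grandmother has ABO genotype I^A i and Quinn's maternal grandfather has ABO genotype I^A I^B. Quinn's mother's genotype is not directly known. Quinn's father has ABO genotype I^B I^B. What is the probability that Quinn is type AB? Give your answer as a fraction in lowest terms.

1/2

Quinn's mother's ABO genotype from I^A i × I^A I^B: 1/4 I^A I^A, 1/4 I^A I^B, 1/4 I^A i, 1/4 I^B i.
Crossing each possibility with the father I^B I^B and summing P(type AB): 1/4·1 + 1/4·1/2 + 1/4·1/2 + 1/4·0 = 1/2.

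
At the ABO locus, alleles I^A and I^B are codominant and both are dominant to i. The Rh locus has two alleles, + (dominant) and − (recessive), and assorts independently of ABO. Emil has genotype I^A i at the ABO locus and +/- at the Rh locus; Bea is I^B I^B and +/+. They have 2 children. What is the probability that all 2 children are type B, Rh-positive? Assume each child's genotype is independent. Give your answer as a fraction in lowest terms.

ABO cross I^A i × I^B I^B → 1/2 B, 1/2 AB.
Rh cross +/- × +/+ → 1 Rh+; so P(type B, Rh-positive) = 1/2 × 1 = 1/2 per child.
All 2 independent: (1/2)^2 = 1/4.

1/4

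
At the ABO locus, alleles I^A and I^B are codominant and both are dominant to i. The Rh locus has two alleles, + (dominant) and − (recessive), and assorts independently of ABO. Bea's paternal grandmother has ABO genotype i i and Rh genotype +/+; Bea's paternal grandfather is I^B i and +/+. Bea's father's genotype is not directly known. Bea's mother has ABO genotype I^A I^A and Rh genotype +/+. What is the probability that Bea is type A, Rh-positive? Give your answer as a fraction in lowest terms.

3/4

Bea's father's ABO genotype from i i × I^B i: 1/2 I^B i, 1/2 i i.
Crossing each possibility with the mother I^A I^A and summing P(type A): 1/2·1/2 + 1/2·1 = 3/4.
Similarly for Rh via the father's Rh distribution: P(Rh+) = 1.
Independent loci: 3/4 × 1 = 3/4.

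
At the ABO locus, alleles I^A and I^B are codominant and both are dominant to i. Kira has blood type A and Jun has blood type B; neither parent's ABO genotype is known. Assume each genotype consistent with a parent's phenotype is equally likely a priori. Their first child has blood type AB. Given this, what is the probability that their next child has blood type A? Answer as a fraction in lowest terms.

Possible genotypes: Kira ∈ {I^A I^A, I^A i}; Jun ∈ {I^B I^B, I^B i}.
Weight each parental genotype pair by prior × P(type-AB child):
  I^A I^A × I^B I^B: posterior weight 4/9; P(next child type A) = 0.
  I^A I^A × I^B i: posterior weight 2/9; P(next child type A) = 1/2.
  I^A i × I^B I^B: posterior weight 2/9; P(next child type A) = 0.
  I^A i × I^B i: posterior weight 1/9; P(next child type A) = 1/4.
Weighted sum = 5/36.

5/36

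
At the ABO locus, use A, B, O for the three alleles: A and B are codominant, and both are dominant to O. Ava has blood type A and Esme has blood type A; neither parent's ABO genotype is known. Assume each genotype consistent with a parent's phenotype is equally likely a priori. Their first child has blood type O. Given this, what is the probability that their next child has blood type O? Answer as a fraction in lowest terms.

Possible genotypes: Ava ∈ {AA, AO}; Esme ∈ {AA, AO}.
Weight each parental genotype pair by prior × P(type-O child):
  AO × AO: posterior weight 1; P(next child type O) = 1/4.
Weighted sum = 1/4.

1/4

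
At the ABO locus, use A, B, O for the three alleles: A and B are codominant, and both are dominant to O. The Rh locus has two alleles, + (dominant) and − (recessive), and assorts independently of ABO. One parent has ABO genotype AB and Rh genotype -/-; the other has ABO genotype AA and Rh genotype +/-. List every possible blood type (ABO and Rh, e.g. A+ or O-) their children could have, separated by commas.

Gametes from AB × AA give offspring ABO genotypes AA, AB, i.e. phenotypes A, AB.
Rh cross -/- × +/- → phenotypes Rh+, Rh-.
Combining independently: A+, A-, AB+, AB-.

A+, A-, AB+, AB-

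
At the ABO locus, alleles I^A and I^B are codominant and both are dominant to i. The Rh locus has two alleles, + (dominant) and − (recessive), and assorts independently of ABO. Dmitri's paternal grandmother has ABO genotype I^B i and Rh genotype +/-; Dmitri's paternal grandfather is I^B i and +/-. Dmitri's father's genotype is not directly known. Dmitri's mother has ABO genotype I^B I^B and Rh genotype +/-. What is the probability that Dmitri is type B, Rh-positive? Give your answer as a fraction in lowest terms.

Dmitri's father's ABO genotype from I^B i × I^B i: 1/4 I^B I^B, 1/2 I^B i, 1/4 i i.
Crossing each possibility with the mother I^B I^B and summing P(type B): 1/4·1 + 1/2·1 + 1/4·1 = 1.
Similarly for Rh via the father's Rh distribution: P(Rh+) = 3/4.
Independent loci: 1 × 3/4 = 3/4.

3/4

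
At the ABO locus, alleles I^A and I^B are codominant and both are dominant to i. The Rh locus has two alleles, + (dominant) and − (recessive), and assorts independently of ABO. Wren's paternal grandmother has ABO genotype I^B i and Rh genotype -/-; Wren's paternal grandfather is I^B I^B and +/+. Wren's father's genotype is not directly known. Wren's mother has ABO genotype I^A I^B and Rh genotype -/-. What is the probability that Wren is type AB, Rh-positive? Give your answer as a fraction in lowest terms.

3/16

Wren's father's ABO genotype from I^B i × I^B I^B: 1/2 I^B I^B, 1/2 I^B i.
Crossing each possibility with the mother I^A I^B and summing P(type AB): 1/2·1/2 + 1/2·1/4 = 3/8.
Similarly for Rh via the father's Rh distribution: P(Rh+) = 1/2.
Independent loci: 3/8 × 1/2 = 3/16.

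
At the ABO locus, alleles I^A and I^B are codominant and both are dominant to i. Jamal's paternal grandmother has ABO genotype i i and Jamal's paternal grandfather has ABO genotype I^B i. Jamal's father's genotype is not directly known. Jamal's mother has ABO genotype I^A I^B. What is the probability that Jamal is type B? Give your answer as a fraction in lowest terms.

1/2

Jamal's father's ABO genotype from i i × I^B i: 1/2 I^B i, 1/2 i i.
Crossing each possibility with the mother I^A I^B and summing P(type B): 1/2·1/2 + 1/2·1/2 = 1/2.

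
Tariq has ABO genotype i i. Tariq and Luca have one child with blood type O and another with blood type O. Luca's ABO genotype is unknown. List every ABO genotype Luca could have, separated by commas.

I^A i, I^B i, i i

For each candidate genotype of Luca, check whether crossing it with i i can produce every observed child phenotype.
  I^A I^A → possible child types {A} ✗
  I^A I^B → possible child types {A, B} ✗
  I^A i → possible child types {O, A} ✓
  I^B I^B → possible child types {B} ✗
  I^B i → possible child types {O, B} ✓
  i i → possible child types {O} ✓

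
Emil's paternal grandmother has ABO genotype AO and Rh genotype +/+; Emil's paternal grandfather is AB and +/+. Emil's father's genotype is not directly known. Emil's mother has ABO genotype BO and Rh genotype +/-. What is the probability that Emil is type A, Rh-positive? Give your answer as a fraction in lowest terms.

1/4

Emil's father's ABO genotype from AO × AB: 1/4 AA, 1/4 AB, 1/4 AO, 1/4 BO.
Crossing each possibility with the mother BO and summing P(type A): 1/4·1/2 + 1/4·1/4 + 1/4·1/4 + 1/4·0 = 1/4.
Similarly for Rh via the father's Rh distribution: P(Rh+) = 1.
Independent loci: 1/4 × 1 = 1/4.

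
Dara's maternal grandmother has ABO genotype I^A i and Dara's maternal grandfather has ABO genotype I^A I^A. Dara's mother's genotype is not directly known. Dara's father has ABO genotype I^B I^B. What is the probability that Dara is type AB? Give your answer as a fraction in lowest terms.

3/4

Dara's mother's ABO genotype from I^A i × I^A I^A: 1/2 I^A I^A, 1/2 I^A i.
Crossing each possibility with the father I^B I^B and summing P(type AB): 1/2·1 + 1/2·1/2 = 3/4.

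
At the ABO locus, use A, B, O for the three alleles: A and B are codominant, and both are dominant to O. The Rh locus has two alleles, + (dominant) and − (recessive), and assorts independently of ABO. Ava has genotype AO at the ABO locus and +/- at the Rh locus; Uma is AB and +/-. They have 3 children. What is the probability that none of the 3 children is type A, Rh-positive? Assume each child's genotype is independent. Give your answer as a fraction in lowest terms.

125/512

ABO cross AO × AB → 1/2 A, 1/4 B, 1/4 AB.
Rh cross +/- × +/- → 3/4 Rh+, 1/4 Rh-; so P(type A, Rh-positive) = 1/2 × 3/4 = 3/8 per child.
P(not type A, Rh-positive) = 5/8 for one child; (5/8)^3 = 125/512.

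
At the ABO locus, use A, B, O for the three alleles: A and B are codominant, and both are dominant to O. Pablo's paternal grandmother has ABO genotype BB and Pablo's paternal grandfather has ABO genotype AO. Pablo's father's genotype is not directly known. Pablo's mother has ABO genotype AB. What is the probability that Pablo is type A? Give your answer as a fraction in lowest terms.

Pablo's father's ABO genotype from BB × AO: 1/2 AB, 1/2 BO.
Crossing each possibility with the mother AB and summing P(type A): 1/2·1/4 + 1/2·1/4 = 1/4.

1/4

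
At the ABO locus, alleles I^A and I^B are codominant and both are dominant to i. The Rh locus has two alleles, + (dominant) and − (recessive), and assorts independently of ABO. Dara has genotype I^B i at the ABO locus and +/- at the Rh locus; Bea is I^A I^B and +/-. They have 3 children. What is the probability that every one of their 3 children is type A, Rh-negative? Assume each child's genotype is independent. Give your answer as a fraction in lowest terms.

ABO cross I^B i × I^A I^B → 1/4 A, 1/2 B, 1/4 AB.
Rh cross +/- × +/- → 3/4 Rh+, 1/4 Rh-; so P(type A, Rh-negative) = 1/4 × 1/4 = 1/16 per child.
All 3 independent: (1/16)^3 = 1/4096.

1/4096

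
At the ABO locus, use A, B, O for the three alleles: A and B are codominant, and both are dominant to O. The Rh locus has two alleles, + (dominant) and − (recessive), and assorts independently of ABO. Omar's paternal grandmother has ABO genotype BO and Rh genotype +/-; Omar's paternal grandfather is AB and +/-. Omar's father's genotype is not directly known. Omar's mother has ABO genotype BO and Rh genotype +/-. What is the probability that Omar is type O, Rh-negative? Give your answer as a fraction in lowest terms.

Omar's father's ABO genotype from BO × AB: 1/4 AB, 1/4 AO, 1/4 BB, 1/4 BO.
Crossing each possibility with the mother BO and summing P(type O): 1/4·0 + 1/4·1/4 + 1/4·0 + 1/4·1/4 = 1/8.
Similarly for Rh via the father's Rh distribution: P(Rh-) = 1/4.
Independent loci: 1/8 × 1/4 = 1/32.

1/32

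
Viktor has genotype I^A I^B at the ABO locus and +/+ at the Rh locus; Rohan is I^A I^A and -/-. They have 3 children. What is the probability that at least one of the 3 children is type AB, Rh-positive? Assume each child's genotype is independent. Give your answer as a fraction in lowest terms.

7/8

ABO cross I^A I^B × I^A I^A → 1/2 A, 1/2 AB.
Rh cross +/+ × -/- → 1 Rh+; so P(type AB, Rh-positive) = 1/2 × 1 = 1/2 per child.
P(none) = (1/2)^3 = 1/8; P(at least one) = 1 − 1/8 = 7/8.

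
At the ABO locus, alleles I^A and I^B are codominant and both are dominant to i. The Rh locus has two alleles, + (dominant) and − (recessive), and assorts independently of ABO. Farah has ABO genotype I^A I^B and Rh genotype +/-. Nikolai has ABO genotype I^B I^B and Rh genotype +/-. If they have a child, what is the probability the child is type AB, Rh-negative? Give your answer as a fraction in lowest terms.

ABO cross I^A I^B × I^B I^B → offspring phenotypes: 1/2 B, 1/2 AB.
Rh cross +/- × +/- → 3/4 Rh+, 1/4 Rh-.
Independent loci: P(type AB, Rh-negative) = 1/2 × 1/4 = 1/8.

1/8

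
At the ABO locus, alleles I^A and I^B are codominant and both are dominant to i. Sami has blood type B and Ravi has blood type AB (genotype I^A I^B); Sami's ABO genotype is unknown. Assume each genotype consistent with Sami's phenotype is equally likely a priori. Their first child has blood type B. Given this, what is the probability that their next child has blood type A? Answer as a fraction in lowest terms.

1/8

Possible genotypes: Sami ∈ {I^B I^B, I^B i}; Ravi ∈ {I^A I^B}.
Weight each parental genotype pair by prior × P(type-B child):
  I^B I^B × I^A I^B: posterior weight 1/2; P(next child type A) = 0.
  I^B i × I^A I^B: posterior weight 1/2; P(next child type A) = 1/4.
Weighted sum = 1/8.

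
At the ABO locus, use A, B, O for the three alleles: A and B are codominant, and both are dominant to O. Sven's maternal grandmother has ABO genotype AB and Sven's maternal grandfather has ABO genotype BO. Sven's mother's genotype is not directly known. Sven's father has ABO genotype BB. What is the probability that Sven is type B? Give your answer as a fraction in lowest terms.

Sven's mother's ABO genotype from AB × BO: 1/4 AB, 1/4 AO, 1/4 BB, 1/4 BO.
Crossing each possibility with the father BB and summing P(type B): 1/4·1/2 + 1/4·1/2 + 1/4·1 + 1/4·1 = 3/4.

3/4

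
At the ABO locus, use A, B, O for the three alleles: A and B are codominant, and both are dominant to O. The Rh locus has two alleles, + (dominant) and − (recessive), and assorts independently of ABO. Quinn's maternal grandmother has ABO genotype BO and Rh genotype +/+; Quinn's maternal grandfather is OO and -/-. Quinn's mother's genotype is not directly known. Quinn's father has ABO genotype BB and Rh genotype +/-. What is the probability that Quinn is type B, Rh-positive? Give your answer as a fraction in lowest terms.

3/4

Quinn's mother's ABO genotype from BO × OO: 1/2 BO, 1/2 OO.
Crossing each possibility with the father BB and summing P(type B): 1/2·1 + 1/2·1 = 1.
Similarly for Rh via the mother's Rh distribution: P(Rh+) = 3/4.
Independent loci: 1 × 3/4 = 3/4.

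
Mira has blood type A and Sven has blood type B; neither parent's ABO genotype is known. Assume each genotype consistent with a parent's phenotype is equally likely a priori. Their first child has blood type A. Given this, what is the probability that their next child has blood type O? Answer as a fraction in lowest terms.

1/12

Possible genotypes: Mira ∈ {I^A I^A, I^A i}; Sven ∈ {I^B I^B, I^B i}.
Weight each parental genotype pair by prior × P(type-A child):
  I^A I^A × I^B i: posterior weight 2/3; P(next child type O) = 0.
  I^A i × I^B i: posterior weight 1/3; P(next child type O) = 1/4.
Weighted sum = 1/12.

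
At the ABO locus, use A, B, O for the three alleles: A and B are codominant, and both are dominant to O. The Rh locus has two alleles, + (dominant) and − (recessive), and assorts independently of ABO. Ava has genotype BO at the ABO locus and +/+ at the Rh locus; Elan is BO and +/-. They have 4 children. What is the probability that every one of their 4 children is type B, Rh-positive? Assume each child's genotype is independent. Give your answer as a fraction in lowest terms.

ABO cross BO × BO → 1/4 O, 3/4 B.
Rh cross +/+ × +/- → 1 Rh+; so P(type B, Rh-positive) = 3/4 × 1 = 3/4 per child.
All 4 independent: (3/4)^4 = 81/256.

81/256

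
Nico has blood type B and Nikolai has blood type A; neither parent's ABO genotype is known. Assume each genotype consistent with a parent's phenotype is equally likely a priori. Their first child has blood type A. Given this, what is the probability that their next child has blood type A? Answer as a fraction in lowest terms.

5/12

Possible genotypes: Nico ∈ {I^B I^B, I^B i}; Nikolai ∈ {I^A I^A, I^A i}.
Weight each parental genotype pair by prior × P(type-A child):
  I^B i × I^A I^A: posterior weight 2/3; P(next child type A) = 1/2.
  I^B i × I^A i: posterior weight 1/3; P(next child type A) = 1/4.
Weighted sum = 5/12.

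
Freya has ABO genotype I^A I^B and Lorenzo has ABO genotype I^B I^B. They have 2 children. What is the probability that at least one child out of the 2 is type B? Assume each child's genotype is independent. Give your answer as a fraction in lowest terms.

3/4

ABO cross I^A I^B × I^B I^B → 1/2 B, 1/2 AB.
So P(type B) = 1/2 per child.
P(none) = (1/2)^2 = 1/4; P(at least one) = 1 − 1/4 = 3/4.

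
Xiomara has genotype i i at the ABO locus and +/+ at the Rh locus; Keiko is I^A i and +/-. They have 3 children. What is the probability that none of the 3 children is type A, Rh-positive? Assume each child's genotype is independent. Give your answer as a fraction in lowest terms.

1/8

ABO cross i i × I^A i → 1/2 O, 1/2 A.
Rh cross +/+ × +/- → 1 Rh+; so P(type A, Rh-positive) = 1/2 × 1 = 1/2 per child.
P(not type A, Rh-positive) = 1/2 for one child; (1/2)^3 = 1/8.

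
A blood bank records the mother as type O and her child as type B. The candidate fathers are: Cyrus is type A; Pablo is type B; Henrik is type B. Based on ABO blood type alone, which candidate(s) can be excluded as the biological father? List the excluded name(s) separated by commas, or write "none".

A candidate is excluded only if no genotype consistent with his phenotype could produce a type B child with a type O mother.
Cyrus (type A): no genotype consistent with that phenotype can produce a type-B child with a type-O mother.

Cyrus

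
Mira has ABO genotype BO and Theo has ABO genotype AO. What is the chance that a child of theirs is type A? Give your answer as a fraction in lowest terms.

ABO cross BO × AO → offspring phenotypes: 1/4 O, 1/4 A, 1/4 B, 1/4 AB.
So P(type A) = 1/4.

1/4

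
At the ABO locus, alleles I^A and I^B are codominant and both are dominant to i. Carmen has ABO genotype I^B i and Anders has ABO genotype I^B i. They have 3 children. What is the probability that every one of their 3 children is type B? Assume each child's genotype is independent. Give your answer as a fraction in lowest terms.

27/64

ABO cross I^B i × I^B i → 1/4 O, 3/4 B.
So P(type B) = 3/4 per child.
All 3 independent: (3/4)^3 = 27/64.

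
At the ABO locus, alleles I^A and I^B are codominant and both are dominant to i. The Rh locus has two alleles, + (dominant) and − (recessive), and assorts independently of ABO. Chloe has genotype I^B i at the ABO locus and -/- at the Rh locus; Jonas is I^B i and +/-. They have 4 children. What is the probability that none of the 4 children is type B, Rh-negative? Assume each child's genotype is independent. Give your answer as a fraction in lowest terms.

ABO cross I^B i × I^B i → 1/4 O, 3/4 B.
Rh cross -/- × +/- → 1/2 Rh+, 1/2 Rh-; so P(type B, Rh-negative) = 3/4 × 1/2 = 3/8 per child.
P(not type B, Rh-negative) = 5/8 for one child; (5/8)^4 = 625/4096.

625/4096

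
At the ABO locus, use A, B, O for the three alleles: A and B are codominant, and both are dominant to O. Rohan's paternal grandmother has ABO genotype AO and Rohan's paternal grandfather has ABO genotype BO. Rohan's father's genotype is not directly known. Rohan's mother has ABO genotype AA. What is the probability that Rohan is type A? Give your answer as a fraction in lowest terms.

Rohan's father's ABO genotype from AO × BO: 1/4 AB, 1/4 AO, 1/4 BO, 1/4 OO.
Crossing each possibility with the mother AA and summing P(type A): 1/4·1/2 + 1/4·1 + 1/4·1/2 + 1/4·1 = 3/4.

3/4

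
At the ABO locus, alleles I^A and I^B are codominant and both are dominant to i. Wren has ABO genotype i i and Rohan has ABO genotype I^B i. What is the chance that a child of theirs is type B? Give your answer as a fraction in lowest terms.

ABO cross i i × I^B i → offspring phenotypes: 1/2 O, 1/2 B.
So P(type B) = 1/2.

1/2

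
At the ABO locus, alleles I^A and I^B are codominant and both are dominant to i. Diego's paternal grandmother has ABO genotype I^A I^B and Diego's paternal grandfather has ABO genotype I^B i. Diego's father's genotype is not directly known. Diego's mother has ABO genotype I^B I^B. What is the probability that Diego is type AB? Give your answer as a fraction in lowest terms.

Diego's father's ABO genotype from I^A I^B × I^B i: 1/4 I^A I^B, 1/4 I^A i, 1/4 I^B I^B, 1/4 I^B i.
Crossing each possibility with the mother I^B I^B and summing P(type AB): 1/4·1/2 + 1/4·1/2 + 1/4·0 + 1/4·0 = 1/4.

1/4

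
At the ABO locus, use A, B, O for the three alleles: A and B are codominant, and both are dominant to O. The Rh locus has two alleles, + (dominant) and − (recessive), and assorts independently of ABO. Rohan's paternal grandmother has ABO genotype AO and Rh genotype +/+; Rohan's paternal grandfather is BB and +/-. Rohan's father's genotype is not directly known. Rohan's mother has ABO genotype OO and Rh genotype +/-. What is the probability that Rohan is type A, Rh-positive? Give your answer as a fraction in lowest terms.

7/32

Rohan's father's ABO genotype from AO × BB: 1/2 AB, 1/2 BO.
Crossing each possibility with the mother OO and summing P(type A): 1/2·1/2 + 1/2·0 = 1/4.
Similarly for Rh via the father's Rh distribution: P(Rh+) = 7/8.
Independent loci: 1/4 × 7/8 = 7/32.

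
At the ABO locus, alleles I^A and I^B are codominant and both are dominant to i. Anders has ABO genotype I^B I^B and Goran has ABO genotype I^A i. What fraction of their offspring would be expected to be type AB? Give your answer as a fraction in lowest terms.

1/2

ABO cross I^B I^B × I^A i → offspring phenotypes: 1/2 B, 1/2 AB.
So P(type AB) = 1/2.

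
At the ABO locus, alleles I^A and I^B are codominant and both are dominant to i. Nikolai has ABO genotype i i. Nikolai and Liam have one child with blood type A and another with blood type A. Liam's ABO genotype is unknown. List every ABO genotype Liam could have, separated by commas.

I^A I^A, I^A I^B, I^A i

For each candidate genotype of Liam, check whether crossing it with i i can produce every observed child phenotype.
  I^A I^A → possible child types {A} ✓
  I^A I^B → possible child types {A, B} ✓
  I^A i → possible child types {O, A} ✓
  I^B I^B → possible child types {B} ✗
  I^B i → possible child types {O, B} ✗
  i i → possible child types {O} ✗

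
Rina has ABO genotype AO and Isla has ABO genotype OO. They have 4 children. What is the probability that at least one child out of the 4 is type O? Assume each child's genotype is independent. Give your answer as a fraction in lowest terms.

15/16

ABO cross AO × OO → 1/2 O, 1/2 A.
So P(type O) = 1/2 per child.
P(none) = (1/2)^4 = 1/16; P(at least one) = 1 − 1/16 = 15/16.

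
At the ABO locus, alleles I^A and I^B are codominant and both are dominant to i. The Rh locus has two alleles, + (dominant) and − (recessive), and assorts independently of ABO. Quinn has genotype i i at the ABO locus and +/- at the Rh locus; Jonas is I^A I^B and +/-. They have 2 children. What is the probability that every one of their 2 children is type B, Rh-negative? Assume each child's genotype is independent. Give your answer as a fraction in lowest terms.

ABO cross i i × I^A I^B → 1/2 A, 1/2 B.
Rh cross +/- × +/- → 3/4 Rh+, 1/4 Rh-; so P(type B, Rh-negative) = 1/2 × 1/4 = 1/8 per child.
All 2 independent: (1/8)^2 = 1/64.

1/64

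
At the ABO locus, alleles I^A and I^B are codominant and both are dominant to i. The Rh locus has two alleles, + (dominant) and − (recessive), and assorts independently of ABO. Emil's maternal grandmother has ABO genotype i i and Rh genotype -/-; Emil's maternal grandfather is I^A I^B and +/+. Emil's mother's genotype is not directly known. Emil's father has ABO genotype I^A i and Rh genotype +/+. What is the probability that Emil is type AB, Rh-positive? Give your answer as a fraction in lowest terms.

1/8

Emil's mother's ABO genotype from i i × I^A I^B: 1/2 I^A i, 1/2 I^B i.
Crossing each possibility with the father I^A i and summing P(type AB): 1/2·0 + 1/2·1/4 = 1/8.
Similarly for Rh via the mother's Rh distribution: P(Rh+) = 1.
Independent loci: 1/8 × 1 = 1/8.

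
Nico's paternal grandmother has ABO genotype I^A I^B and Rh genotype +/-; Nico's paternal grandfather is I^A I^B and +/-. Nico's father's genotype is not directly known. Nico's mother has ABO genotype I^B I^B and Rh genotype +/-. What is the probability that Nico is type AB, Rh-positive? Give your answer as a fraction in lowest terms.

3/8

Nico's father's ABO genotype from I^A I^B × I^A I^B: 1/4 I^A I^A, 1/2 I^A I^B, 1/4 I^B I^B.
Crossing each possibility with the mother I^B I^B and summing P(type AB): 1/4·1 + 1/2·1/2 + 1/4·0 = 1/2.
Similarly for Rh via the father's Rh distribution: P(Rh+) = 3/4.
Independent loci: 1/2 × 3/4 = 3/8.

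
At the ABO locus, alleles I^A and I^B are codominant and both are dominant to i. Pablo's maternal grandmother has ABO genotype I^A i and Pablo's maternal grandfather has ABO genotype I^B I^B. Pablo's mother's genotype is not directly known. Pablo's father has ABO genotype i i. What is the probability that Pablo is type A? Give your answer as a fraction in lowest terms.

Pablo's mother's ABO genotype from I^A i × I^B I^B: 1/2 I^A I^B, 1/2 I^B i.
Crossing each possibility with the father i i and summing P(type A): 1/2·1/2 + 1/2·0 = 1/4.

1/4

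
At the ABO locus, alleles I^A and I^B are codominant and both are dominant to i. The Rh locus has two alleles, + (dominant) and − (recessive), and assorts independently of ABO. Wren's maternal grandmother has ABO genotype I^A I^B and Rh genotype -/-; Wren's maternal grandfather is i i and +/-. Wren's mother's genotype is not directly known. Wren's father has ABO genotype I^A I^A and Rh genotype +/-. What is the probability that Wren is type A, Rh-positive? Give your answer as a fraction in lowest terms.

15/32

Wren's mother's ABO genotype from I^A I^B × i i: 1/2 I^A i, 1/2 I^B i.
Crossing each possibility with the father I^A I^A and summing P(type A): 1/2·1 + 1/2·1/2 = 3/4.
Similarly for Rh via the mother's Rh distribution: P(Rh+) = 5/8.
Independent loci: 3/4 × 5/8 = 15/32.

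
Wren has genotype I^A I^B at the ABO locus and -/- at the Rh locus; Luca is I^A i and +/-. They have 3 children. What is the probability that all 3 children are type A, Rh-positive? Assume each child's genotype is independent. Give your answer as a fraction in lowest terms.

1/64

ABO cross I^A I^B × I^A i → 1/2 A, 1/4 B, 1/4 AB.
Rh cross -/- × +/- → 1/2 Rh+, 1/2 Rh-; so P(type A, Rh-positive) = 1/2 × 1/2 = 1/4 per child.
All 3 independent: (1/4)^3 = 1/64.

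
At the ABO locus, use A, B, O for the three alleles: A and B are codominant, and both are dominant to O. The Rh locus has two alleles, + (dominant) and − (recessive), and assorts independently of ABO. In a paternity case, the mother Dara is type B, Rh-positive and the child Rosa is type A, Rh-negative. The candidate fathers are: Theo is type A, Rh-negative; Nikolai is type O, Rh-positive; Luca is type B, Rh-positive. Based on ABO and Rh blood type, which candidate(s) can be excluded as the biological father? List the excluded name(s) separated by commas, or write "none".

Nikolai, Luca

A candidate is excluded only if no genotype consistent with his phenotype could produce a type A, Rh-negative child with a type B, Rh-positive mother.
Nikolai (type O, Rh+): no genotype consistent with that phenotype can produce a type-A Rh- child with a type-B mother.
Luca (type B, Rh+): no genotype consistent with that phenotype can produce a type-A Rh- child with a type-B mother.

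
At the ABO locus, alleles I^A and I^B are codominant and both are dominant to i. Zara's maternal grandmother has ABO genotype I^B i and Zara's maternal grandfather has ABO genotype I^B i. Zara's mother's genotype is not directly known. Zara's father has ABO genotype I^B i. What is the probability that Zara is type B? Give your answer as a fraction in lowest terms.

3/4

Zara's mother's ABO genotype from I^B i × I^B i: 1/4 I^B I^B, 1/2 I^B i, 1/4 i i.
Crossing each possibility with the father I^B i and summing P(type B): 1/4·1 + 1/2·3/4 + 1/4·1/2 = 3/4.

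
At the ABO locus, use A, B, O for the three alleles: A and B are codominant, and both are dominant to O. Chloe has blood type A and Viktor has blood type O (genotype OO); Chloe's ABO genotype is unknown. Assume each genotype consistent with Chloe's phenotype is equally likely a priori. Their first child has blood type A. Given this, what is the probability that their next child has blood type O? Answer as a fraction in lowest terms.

Possible genotypes: Chloe ∈ {AA, AO}; Viktor ∈ {OO}.
Weight each parental genotype pair by prior × P(type-A child):
  AA × OO: posterior weight 2/3; P(next child type O) = 0.
  AO × OO: posterior weight 1/3; P(next child type O) = 1/2.
Weighted sum = 1/6.

1/6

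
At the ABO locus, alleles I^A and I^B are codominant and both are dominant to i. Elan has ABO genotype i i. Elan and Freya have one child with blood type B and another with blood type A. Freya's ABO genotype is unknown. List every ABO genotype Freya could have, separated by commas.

I^A I^B

For each candidate genotype of Freya, check whether crossing it with i i can produce every observed child phenotype.
  I^A I^A → possible child types {A} ✗
  I^A I^B → possible child types {A, B} ✓
  I^A i → possible child types {O, A} ✗
  I^B I^B → possible child types {B} ✗
  I^B i → possible child types {O, B} ✗
  i i → possible child types {O} ✗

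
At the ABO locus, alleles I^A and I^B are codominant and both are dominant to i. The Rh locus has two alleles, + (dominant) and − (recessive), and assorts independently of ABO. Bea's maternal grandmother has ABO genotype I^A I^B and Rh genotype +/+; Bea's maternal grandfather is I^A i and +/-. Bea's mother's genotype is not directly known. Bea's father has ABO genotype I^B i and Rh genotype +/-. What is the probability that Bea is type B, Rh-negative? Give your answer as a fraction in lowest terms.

Bea's mother's ABO genotype from I^A I^B × I^A i: 1/4 I^A I^A, 1/4 I^A I^B, 1/4 I^A i, 1/4 I^B i.
Crossing each possibility with the father I^B i and summing P(type B): 1/4·0 + 1/4·1/2 + 1/4·1/4 + 1/4·3/4 = 3/8.
Similarly for Rh via the mother's Rh distribution: P(Rh-) = 1/8.
Independent loci: 3/8 × 1/8 = 3/64.

3/64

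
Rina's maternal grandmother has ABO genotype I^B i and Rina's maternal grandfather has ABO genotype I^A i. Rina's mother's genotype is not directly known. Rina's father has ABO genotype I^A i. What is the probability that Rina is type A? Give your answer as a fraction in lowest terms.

Rina's mother's ABO genotype from I^B i × I^A i: 1/4 I^A I^B, 1/4 I^A i, 1/4 I^B i, 1/4 i i.
Crossing each possibility with the father I^A i and summing P(type A): 1/4·1/2 + 1/4·3/4 + 1/4·1/4 + 1/4·1/2 = 1/2.

1/2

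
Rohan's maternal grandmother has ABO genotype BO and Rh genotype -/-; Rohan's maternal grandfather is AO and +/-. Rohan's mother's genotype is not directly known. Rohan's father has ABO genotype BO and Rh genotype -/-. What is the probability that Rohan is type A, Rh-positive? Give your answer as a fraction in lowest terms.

1/32

Rohan's mother's ABO genotype from BO × AO: 1/4 AB, 1/4 AO, 1/4 BO, 1/4 OO.
Crossing each possibility with the father BO and summing P(type A): 1/4·1/4 + 1/4·1/4 + 1/4·0 + 1/4·0 = 1/8.
Similarly for Rh via the mother's Rh distribution: P(Rh+) = 1/4.
Independent loci: 1/8 × 1/4 = 1/32.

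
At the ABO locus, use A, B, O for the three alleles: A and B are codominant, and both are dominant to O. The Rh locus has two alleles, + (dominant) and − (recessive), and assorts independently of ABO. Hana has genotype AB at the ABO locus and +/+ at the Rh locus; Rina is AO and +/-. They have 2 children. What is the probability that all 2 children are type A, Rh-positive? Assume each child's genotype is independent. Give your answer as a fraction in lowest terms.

ABO cross AB × AO → 1/2 A, 1/4 B, 1/4 AB.
Rh cross +/+ × +/- → 1 Rh+; so P(type A, Rh-positive) = 1/2 × 1 = 1/2 per child.
All 2 independent: (1/2)^2 = 1/4.

1/4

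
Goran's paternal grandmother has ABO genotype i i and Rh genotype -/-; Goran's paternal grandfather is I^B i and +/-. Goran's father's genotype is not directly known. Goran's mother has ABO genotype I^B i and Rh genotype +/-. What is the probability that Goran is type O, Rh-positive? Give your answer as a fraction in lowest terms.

15/64

Goran's father's ABO genotype from i i × I^B i: 1/2 I^B i, 1/2 i i.
Crossing each possibility with the mother I^B i and summing P(type O): 1/2·1/4 + 1/2·1/2 = 3/8.
Similarly for Rh via the father's Rh distribution: P(Rh+) = 5/8.
Independent loci: 3/8 × 5/8 = 15/64.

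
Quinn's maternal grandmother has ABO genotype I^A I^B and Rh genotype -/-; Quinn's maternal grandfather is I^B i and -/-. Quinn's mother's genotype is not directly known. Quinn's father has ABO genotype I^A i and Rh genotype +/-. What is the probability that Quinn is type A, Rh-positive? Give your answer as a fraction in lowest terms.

Quinn's mother's ABO genotype from I^A I^B × I^B i: 1/4 I^A I^B, 1/4 I^A i, 1/4 I^B I^B, 1/4 I^B i.
Crossing each possibility with the father I^A i and summing P(type A): 1/4·1/2 + 1/4·3/4 + 1/4·0 + 1/4·1/4 = 3/8.
Similarly for Rh via the mother's Rh distribution: P(Rh+) = 1/2.
Independent loci: 3/8 × 1/2 = 3/16.

3/16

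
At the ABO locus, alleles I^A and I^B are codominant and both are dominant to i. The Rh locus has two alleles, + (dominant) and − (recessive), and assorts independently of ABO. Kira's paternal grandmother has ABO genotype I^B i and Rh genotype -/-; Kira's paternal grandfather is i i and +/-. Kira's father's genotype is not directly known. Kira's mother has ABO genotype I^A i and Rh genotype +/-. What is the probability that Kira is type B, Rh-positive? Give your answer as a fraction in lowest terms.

Kira's father's ABO genotype from I^B i × i i: 1/2 I^B i, 1/2 i i.
Crossing each possibility with the mother I^A i and summing P(type B): 1/2·1/4 + 1/2·0 = 1/8.
Similarly for Rh via the father's Rh distribution: P(Rh+) = 5/8.
Independent loci: 1/8 × 5/8 = 5/64.

5/64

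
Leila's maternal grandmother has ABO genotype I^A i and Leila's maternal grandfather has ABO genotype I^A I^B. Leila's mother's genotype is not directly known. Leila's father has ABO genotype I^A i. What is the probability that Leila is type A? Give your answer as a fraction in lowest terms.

Leila's mother's ABO genotype from I^A i × I^A I^B: 1/4 I^A I^A, 1/4 I^A I^B, 1/4 I^A i, 1/4 I^B i.
Crossing each possibility with the father I^A i and summing P(type A): 1/4·1 + 1/4·1/2 + 1/4·3/4 + 1/4·1/4 = 5/8.

5/8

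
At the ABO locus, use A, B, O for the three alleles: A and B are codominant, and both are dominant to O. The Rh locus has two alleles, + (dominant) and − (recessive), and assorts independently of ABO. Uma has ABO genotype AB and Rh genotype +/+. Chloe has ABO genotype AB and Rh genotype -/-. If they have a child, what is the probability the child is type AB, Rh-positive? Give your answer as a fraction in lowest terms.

1/2

ABO cross AB × AB → offspring phenotypes: 1/4 A, 1/4 B, 1/2 AB.
Rh cross +/+ × -/- → 1 Rh+.
Independent loci: P(type AB, Rh-positive) = 1/2 × 1 = 1/2.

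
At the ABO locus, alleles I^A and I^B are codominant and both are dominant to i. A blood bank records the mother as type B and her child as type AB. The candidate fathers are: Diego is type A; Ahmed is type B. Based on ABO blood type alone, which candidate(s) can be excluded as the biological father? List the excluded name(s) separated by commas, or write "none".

Ahmed

A candidate is excluded only if no genotype consistent with his phenotype could produce a type AB child with a type B mother.
Ahmed (type B): no genotype consistent with that phenotype can produce a type-AB child with a type-B mother.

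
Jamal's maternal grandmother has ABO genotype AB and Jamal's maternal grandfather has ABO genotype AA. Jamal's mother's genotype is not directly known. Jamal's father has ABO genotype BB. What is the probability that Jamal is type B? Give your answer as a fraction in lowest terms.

Jamal's mother's ABO genotype from AB × AA: 1/2 AA, 1/2 AB.
Crossing each possibility with the father BB and summing P(type B): 1/2·0 + 1/2·1/2 = 1/4.

1/4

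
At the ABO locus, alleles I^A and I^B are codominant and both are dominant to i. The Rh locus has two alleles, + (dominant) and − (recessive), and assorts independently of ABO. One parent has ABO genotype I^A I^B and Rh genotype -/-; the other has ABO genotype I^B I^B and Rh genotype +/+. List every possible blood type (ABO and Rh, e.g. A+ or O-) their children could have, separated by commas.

Gametes from I^A I^B × I^B I^B give offspring ABO genotypes I^A I^B, I^B I^B, i.e. phenotypes B, AB.
Rh cross -/- × +/+ → phenotypes Rh+.
Combining independently: B+, AB+.

B+, AB+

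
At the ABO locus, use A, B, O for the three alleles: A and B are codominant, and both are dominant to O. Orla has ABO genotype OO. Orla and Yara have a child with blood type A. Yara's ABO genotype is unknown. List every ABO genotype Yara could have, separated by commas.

For each candidate genotype of Yara, check whether crossing it with OO can produce every observed child phenotype.
  AA → possible child types {A} ✓
  AB → possible child types {A, B} ✓
  AO → possible child types {O, A} ✓
  BB → possible child types {B} ✗
  BO → possible child types {O, B} ✗
  OO → possible child types {O} ✗

AA, AB, AO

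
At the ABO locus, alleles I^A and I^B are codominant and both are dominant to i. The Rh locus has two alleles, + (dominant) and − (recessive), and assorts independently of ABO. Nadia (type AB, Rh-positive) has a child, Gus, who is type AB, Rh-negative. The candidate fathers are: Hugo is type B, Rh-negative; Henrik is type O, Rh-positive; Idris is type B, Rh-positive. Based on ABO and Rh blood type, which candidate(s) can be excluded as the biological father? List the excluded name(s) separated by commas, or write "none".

A candidate is excluded only if no genotype consistent with his phenotype could produce a type AB, Rh-negative child with a type AB, Rh-positive mother.
Henrik (type O, Rh+): no genotype consistent with that phenotype can produce a type-AB Rh- child with a type-AB mother.

Henrik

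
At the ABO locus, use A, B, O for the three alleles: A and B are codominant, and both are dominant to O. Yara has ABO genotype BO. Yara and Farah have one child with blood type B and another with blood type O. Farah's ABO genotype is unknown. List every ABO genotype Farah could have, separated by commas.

AO, BO, OO

For each candidate genotype of Farah, check whether crossing it with BO can produce every observed child phenotype.
  AA → possible child types {A, AB} ✗
  AB → possible child types {A, B, AB} ✗
  AO → possible child types {O, A, B, AB} ✓
  BB → possible child types {B} ✗
  BO → possible child types {O, B} ✓
  OO → possible child types {O, B} ✓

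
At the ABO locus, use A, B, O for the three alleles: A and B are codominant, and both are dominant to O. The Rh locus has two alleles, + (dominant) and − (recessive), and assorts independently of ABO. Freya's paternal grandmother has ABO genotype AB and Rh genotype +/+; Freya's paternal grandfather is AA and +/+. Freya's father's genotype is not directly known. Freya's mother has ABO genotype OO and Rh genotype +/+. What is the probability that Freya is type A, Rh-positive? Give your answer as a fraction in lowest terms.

Freya's father's ABO genotype from AB × AA: 1/2 AA, 1/2 AB.
Crossing each possibility with the mother OO and summing P(type A): 1/2·1 + 1/2·1/2 = 3/4.
Similarly for Rh via the father's Rh distribution: P(Rh+) = 1.
Independent loci: 3/4 × 1 = 3/4.

3/4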